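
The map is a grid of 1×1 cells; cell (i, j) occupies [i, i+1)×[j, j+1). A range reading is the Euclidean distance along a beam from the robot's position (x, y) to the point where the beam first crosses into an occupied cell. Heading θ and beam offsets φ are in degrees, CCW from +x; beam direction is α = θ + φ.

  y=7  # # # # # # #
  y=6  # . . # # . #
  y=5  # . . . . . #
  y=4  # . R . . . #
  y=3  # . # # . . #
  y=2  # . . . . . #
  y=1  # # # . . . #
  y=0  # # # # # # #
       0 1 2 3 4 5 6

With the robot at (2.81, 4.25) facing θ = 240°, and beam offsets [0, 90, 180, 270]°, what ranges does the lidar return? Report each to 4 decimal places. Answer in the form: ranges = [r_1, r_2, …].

beam 1: φ=0°, α=240°
  cosα=-0.5000 sinα=-0.8660 | (2,4) | tMaxX 1.6200 tMaxY 0.2887 | tΔX 2.0000 tΔY 1.1547
    t=0.2887 [y] (2,3) — stop
  → r_1 = 0.2887
beam 2: φ=90°, α=330°
  cosα=0.8660 sinα=-0.5000 | (2,4) | tMaxX 0.2194 tMaxY 0.5000 | tΔX 1.1547 tΔY 2.0000
    t=0.2194 [x] (3,4)
    t=0.5000 [y] (3,3) — stop
  → r_2 = 0.5000
beam 3: φ=180°, α=60°
  cosα=0.5000 sinα=0.8660 | (2,4) | tMaxX 0.3800 tMaxY 0.8660 | tΔX 2.0000 tΔY 1.1547
    t=0.3800 [x] (3,4)
    t=0.8660 [y] (3,5)
    t=2.0207 [y] (3,6) — stop
  → r_3 = 2.0207
beam 4: φ=270°, α=150°
  cosα=-0.8660 sinα=0.5000 | (2,4) | tMaxX 0.9353 tMaxY 1.5000 | tΔX 1.1547 tΔY 2.0000
    t=0.9353 [x] (1,4)
    t=1.5000 [y] (1,5)
    t=2.0900 [x] (0,5) — stop
  → r_4 = 2.0900

ranges = [0.2887, 0.5000, 2.0207, 2.0900]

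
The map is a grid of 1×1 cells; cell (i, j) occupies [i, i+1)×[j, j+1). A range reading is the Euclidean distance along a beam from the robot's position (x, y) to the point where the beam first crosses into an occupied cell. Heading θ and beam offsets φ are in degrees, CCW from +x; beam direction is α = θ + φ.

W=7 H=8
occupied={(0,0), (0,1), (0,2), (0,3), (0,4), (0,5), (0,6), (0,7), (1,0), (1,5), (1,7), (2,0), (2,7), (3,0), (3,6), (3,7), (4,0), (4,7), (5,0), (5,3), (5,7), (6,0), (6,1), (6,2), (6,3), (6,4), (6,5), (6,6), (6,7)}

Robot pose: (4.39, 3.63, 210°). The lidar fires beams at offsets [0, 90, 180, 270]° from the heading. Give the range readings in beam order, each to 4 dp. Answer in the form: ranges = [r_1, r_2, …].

beam 1: φ=0°, α=210°
  cosα=-0.8660 sinα=-0.5000 | (4,3) | tMaxX 0.4503 tMaxY 1.2600 | tΔX 1.1547 tΔY 2.0000
    t=0.4503 [x] (3,3)
    t=1.2600 [y] (3,2)
    t=1.6050 [x] (2,2)
    t=2.7597 [x] (1,2)
    t=3.2600 [y] (1,1)
    t=3.9144 [x] (0,1) — stop
  → r_1 = 3.9144
beam 2: φ=90°, α=300°
  cosα=0.5000 sinα=-0.8660 | (4,3) | tMaxX 1.2200 tMaxY 0.7275 | tΔX 2.0000 tΔY 1.1547
    t=0.7275 [y] (4,2)
    t=1.2200 [x] (5,2)
    t=1.8822 [y] (5,1)
    t=3.0369 [y] (5,0) — stop
  → r_2 = 3.0369
beam 3: φ=180°, α=30°
  cosα=0.8660 sinα=0.5000 | (4,3) | tMaxX 0.7044 tMaxY 0.7400 | tΔX 1.1547 tΔY 2.0000
    t=0.7044 [x] (5,3) — stop
  → r_3 = 0.7044
beam 4: φ=270°, α=120°
  cosα=-0.5000 sinα=0.8660 | (4,3) | tMaxX 0.7800 tMaxY 0.4272 | tΔX 2.0000 tΔY 1.1547
    t=0.4272 [y] (4,4)
    t=0.7800 [x] (3,4)
    t=1.5819 [y] (3,5)
    t=2.7366 [y] (3,6) — stop
  → r_4 = 2.7366

ranges = [3.9144, 3.0369, 0.7044, 2.7366]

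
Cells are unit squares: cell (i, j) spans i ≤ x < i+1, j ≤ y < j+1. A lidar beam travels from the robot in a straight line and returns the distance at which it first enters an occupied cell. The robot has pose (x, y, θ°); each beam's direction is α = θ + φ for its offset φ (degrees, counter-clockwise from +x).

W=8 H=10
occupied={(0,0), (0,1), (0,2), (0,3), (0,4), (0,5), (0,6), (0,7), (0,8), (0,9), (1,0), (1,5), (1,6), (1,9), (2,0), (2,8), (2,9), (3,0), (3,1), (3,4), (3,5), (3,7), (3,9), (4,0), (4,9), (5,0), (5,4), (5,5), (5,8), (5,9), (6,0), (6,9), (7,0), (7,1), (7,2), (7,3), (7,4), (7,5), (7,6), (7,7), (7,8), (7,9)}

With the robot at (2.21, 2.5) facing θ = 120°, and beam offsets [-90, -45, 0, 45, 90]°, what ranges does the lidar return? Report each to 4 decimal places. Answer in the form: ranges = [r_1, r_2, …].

beam 1: φ=-90°, α=30°
  direction (0.8660, 0.5000); cell (2,2); t to first gridline: x 0.9122, y 1.0000 (then +1.1547 / +2.0000)
    (3,2) via x @ 0.9122
    (3,3) via y @ 1.0000
    (4,3) via x @ 2.0669
    (4,4) via y @ 3.0000
    (5,4) via x @ 3.2216  # hit
  → r_1 = 3.2216
beam 2: φ=-45°, α=75°
  direction (0.2588, 0.9659); cell (2,2); t to first gridline: x 3.0523, y 0.5176 (then +3.8637 / +1.0353)
    (2,3) via y @ 0.5176
    (2,4) via y @ 1.5529
    (2,5) via y @ 2.5882
    (3,5) via x @ 3.0523  # hit
  → r_2 = 3.0523
beam 3: φ=0°, α=120°
  direction (-0.5000, 0.8660); cell (2,2); t to first gridline: x 0.4200, y 0.5774 (then +2.0000 / +1.1547)
    (1,2) via x @ 0.4200
    (1,3) via y @ 0.5774
    (1,4) via y @ 1.7321
    (0,4) via x @ 2.4200  # hit
  → r_3 = 2.4200
beam 4: φ=45°, α=165°
  direction (-0.9659, 0.2588); cell (2,2); t to first gridline: x 0.2174, y 1.9319 (then +1.0353 / +3.8637)
    (1,2) via x @ 0.2174
    (0,2) via x @ 1.2527  # hit
  → r_4 = 1.2527
beam 5: φ=90°, α=210°
  direction (-0.8660, -0.5000); cell (2,2); t to first gridline: x 0.2425, y 1.0000 (then +1.1547 / +2.0000)
    (1,2) via x @ 0.2425
    (1,1) via y @ 1.0000
    (0,1) via x @ 1.3972  # hit
  → r_5 = 1.3972

ranges = [3.2216, 3.0523, 2.4200, 1.2527, 1.3972]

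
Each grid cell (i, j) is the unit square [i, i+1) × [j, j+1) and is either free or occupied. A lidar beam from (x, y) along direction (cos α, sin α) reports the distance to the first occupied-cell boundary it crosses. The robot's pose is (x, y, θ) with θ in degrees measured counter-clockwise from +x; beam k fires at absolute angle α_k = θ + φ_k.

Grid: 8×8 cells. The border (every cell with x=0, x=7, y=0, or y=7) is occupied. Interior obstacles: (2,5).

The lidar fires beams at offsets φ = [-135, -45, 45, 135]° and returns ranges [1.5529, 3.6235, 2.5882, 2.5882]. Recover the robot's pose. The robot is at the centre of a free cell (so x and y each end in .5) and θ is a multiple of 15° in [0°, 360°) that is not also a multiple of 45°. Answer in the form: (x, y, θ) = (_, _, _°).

Candidates: 35 free-cell centres × 16 headings = 560 poses. Raycast each; keep the one whose scan matches to 4 dp.
  (2.5, 6.5, 210°): beam 1 = 0.5176 ≠ 1.5529 ✗
  (6.5, 2.5, 255°): beam 1 = 5.1962 ≠ 1.5529 ✗
  (5.5, 2.5, 105°): beam 1 = 1.7321 ≠ 1.5529 ✗
  (2.5, 2.5, 195°): beam 1 = 5.1962 ≠ 1.5529 ✗
  …
  (3.5, 2.5, 60°): r_1=1.5529, r_2=3.6235, r_3=2.5882, r_4=2.5882 — all match ✓
No second candidate reproduces the full scan.

(x, y, θ) = (3.5, 2.5, 60°)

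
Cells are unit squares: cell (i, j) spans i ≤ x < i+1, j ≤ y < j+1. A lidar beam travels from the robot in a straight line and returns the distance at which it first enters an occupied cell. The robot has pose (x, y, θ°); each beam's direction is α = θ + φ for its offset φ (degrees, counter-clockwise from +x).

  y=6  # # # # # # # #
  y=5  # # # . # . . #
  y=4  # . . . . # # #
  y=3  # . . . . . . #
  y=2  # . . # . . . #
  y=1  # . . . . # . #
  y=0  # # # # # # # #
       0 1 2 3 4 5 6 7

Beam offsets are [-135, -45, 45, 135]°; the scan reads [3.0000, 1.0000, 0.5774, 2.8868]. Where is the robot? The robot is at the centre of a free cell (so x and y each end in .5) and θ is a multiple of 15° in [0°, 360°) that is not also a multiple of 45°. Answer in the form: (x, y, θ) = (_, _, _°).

(x, y, θ) = (1.5, 3.5, 165°)

The pose lattice has 23·16 = 368 candidates. Test each by forward raycasting.
  (3.5, 1.5, 165°): beam 1 = 4.0415 ≠ 3.0000 ✗
  (3.5, 5.5, 210°): beam 1 = 0.5176 ≠ 3.0000 ✗
  (5.5, 5.5, 345°): beam 1 = 0.5774 ≠ 3.0000 ✗
  (4.5, 2.5, 210°): beam 1 = 1.9319 ≠ 3.0000 ✗
  …
  (1.5, 3.5, 165°): r_1=3.0000, r_2=1.0000, r_3=0.5774, r_4=2.8868 — all match ✓
Only this pose fits every beam.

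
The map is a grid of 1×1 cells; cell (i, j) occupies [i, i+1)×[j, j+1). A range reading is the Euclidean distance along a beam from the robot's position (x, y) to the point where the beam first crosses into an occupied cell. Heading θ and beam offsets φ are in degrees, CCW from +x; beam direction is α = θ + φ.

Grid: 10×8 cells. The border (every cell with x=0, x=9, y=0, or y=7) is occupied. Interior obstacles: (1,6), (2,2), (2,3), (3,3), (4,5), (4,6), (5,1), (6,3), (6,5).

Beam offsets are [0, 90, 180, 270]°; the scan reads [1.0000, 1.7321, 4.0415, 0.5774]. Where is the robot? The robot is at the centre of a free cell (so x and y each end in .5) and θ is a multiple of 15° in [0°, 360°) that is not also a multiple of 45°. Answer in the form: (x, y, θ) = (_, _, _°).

(x, y, θ) = (8.5, 4.5, 60°)

The pose lattice has 39·16 = 624 candidates. Test each by forward raycasting.
  (7.5, 5.5, 240°): beam 1 = 1.7321 ≠ 1.0000 ✗
  (8.5, 1.5, 345°): beam 1 = 0.5176 ≠ 1.0000 ✗
  (1.5, 3.5, 195°): beam 1 = 0.5176 ≠ 1.0000 ✗
  …
  (8.5, 4.5, 60°): r_1=1.0000, r_2=1.7321, r_3=4.0415, r_4=0.5774 — all match ✓
Only this pose fits every beam.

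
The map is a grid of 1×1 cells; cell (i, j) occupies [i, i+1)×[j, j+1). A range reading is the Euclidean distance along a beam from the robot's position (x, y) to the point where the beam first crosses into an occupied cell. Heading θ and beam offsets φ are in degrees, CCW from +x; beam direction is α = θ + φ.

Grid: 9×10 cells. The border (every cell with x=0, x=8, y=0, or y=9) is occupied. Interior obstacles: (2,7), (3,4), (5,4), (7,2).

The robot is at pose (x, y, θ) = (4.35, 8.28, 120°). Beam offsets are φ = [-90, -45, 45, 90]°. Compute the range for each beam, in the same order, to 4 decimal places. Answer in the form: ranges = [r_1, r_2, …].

beam 1: φ=-90°, α=30°
  direction (0.8660, 0.5000); cell (4,8); t to first gridline: x 0.7506, y 1.4400 (then +1.1547 / +2.0000)
    (5,8) via x @ 0.7506
    (5,9) via y @ 1.4400  # hit
  → r_1 = 1.4400
beam 2: φ=-45°, α=75°
  direction (0.2588, 0.9659); cell (4,8); t to first gridline: x 2.5114, y 0.7454 (then +3.8637 / +1.0353)
    (4,9) via y @ 0.7454  # hit
  → r_2 = 0.7454
beam 3: φ=45°, α=165°
  direction (-0.9659, 0.2588); cell (4,8); t to first gridline: x 0.3623, y 2.7819 (then +1.0353 / +3.8637)
    (3,8) via x @ 0.3623
    (2,8) via x @ 1.3976
    (1,8) via x @ 2.4329
    (1,9) via y @ 2.7819  # hit
  → r_3 = 2.7819
beam 4: φ=90°, α=210°
  direction (-0.8660, -0.5000); cell (4,8); t to first gridline: x 0.4041, y 0.5600 (then +1.1547 / +2.0000)
    (3,8) via x @ 0.4041
    (3,7) via y @ 0.5600
    (2,7) via x @ 1.5588  # hit
  → r_4 = 1.5588

ranges = [1.4400, 0.7454, 2.7819, 1.5588]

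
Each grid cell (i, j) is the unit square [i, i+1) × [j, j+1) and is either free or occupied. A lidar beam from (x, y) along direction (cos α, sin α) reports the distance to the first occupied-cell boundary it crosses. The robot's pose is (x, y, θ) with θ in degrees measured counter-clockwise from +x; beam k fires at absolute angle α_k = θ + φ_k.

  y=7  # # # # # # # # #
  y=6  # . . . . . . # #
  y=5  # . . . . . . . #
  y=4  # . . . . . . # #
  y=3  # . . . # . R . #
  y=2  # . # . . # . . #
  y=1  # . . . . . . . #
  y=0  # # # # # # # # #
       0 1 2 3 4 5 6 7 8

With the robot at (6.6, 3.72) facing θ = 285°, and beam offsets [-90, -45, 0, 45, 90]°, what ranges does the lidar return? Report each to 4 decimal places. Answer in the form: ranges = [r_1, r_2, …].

beam 1: φ=-90°, α=195°
  d=(-0.9659,-0.2588)  start (6,3)  tX=0.6212 tY=2.7819  stride 1/|dx|=1.0353 1/|dy|=3.8637
    cross x-line → (5,3), t=0.6212
    cross x-line → (4,3), t=1.6564 (wall)
  → r_1 = 1.6564
beam 2: φ=-45°, α=240°
  d=(-0.5000,-0.8660)  start (6,3)  tX=1.2000 tY=0.8314  stride 1/|dx|=2.0000 1/|dy|=1.1547
    cross y-line → (6,2), t=0.8314
    cross x-line → (5,2), t=1.2000 (wall)
  → r_2 = 1.2000
beam 3: φ=0°, α=285°
  d=(0.2588,-0.9659)  start (6,3)  tX=1.5455 tY=0.7454  stride 1/|dx|=3.8637 1/|dy|=1.0353
    cross y-line → (6,2), t=0.7454
    cross x-line → (7,2), t=1.5455
    cross y-line → (7,1), t=1.7807
    cross y-line → (7,0), t=2.8160 (wall)
  → r_3 = 2.8160
beam 4: φ=45°, α=330°
  d=(0.8660,-0.5000)  start (6,3)  tX=0.4619 tY=1.4400  stride 1/|dx|=1.1547 1/|dy|=2.0000
    cross x-line → (7,3), t=0.4619
    cross y-line → (7,2), t=1.4400
    cross x-line → (8,2), t=1.6166 (wall)
  → r_4 = 1.6166
beam 5: φ=90°, α=15°
  d=(0.9659,0.2588)  start (6,3)  tX=0.4141 tY=1.0818  stride 1/|dx|=1.0353 1/|dy|=3.8637
    cross x-line → (7,3), t=0.4141
    cross y-line → (7,4), t=1.0818 (wall)
  → r_5 = 1.0818

ranges = [1.6564, 1.2000, 2.8160, 1.6166, 1.0818]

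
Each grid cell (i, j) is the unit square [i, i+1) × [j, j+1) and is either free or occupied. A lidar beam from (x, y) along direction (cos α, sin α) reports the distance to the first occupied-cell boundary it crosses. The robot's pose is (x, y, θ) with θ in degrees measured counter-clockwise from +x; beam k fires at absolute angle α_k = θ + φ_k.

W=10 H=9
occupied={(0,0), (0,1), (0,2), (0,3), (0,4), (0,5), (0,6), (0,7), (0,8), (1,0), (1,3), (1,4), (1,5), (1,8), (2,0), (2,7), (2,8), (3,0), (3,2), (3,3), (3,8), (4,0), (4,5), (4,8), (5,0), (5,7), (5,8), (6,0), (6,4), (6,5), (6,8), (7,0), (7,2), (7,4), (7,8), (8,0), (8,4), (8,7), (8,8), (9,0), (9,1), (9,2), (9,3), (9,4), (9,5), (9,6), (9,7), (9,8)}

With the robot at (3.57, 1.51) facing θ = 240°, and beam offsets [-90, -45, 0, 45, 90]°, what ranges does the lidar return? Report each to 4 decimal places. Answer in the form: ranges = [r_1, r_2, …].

beam 1: φ=-90°, α=150°
  direction (-0.8660, 0.5000); cell (3,1); t to first gridline: x 0.6582, y 0.9800 (then +1.1547 / +2.0000)
    (2,1) via x @ 0.6582
    (2,2) via y @ 0.9800
    (1,2) via x @ 1.8129
    (0,2) via x @ 2.9676  # hit
  → r_1 = 2.9676
beam 2: φ=-45°, α=195°
  direction (-0.9659, -0.2588); cell (3,1); t to first gridline: x 0.5901, y 1.9705 (then +1.0353 / +3.8637)
    (2,1) via x @ 0.5901
    (1,1) via x @ 1.6254
    (1,0) via y @ 1.9705  # hit
  → r_2 = 1.9705
beam 3: φ=0°, α=240°
  direction (-0.5000, -0.8660); cell (3,1); t to first gridline: x 1.1400, y 0.5889 (then +2.0000 / +1.1547)
    (3,0) via y @ 0.5889  # hit
  → r_3 = 0.5889
beam 4: φ=45°, α=285°
  direction (0.2588, -0.9659); cell (3,1); t to first gridline: x 1.6614, y 0.5280 (then +3.8637 / +1.0353)
    (3,0) via y @ 0.5280  # hit
  → r_4 = 0.5280
beam 5: φ=90°, α=330°
  direction (0.8660, -0.5000); cell (3,1); t to first gridline: x 0.4965, y 1.0200 (then +1.1547 / +2.0000)
    (4,1) via x @ 0.4965
    (4,0) via y @ 1.0200  # hit
  → r_5 = 1.0200

ranges = [2.9676, 1.9705, 0.5889, 0.5280, 1.0200]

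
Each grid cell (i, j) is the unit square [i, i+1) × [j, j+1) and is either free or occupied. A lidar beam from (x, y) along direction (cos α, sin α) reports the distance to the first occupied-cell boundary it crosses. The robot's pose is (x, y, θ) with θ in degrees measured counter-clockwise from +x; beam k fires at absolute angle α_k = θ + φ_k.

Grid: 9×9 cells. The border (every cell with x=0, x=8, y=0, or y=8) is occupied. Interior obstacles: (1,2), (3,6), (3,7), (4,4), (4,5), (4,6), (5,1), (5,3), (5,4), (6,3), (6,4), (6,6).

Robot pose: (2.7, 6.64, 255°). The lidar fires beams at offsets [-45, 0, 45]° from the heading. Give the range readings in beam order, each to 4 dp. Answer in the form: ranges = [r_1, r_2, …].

beam 1: φ=-45°, α=210°
  dir = (cos 210°, sin 210°) = (-0.8660, -0.5000); from cell (2,6)
  next x-line at t=0.8083, next y-line at t=1.2800; Δt_x=1.1547, Δt_y=2.0000
    x: enter (1,6) at t=0.8083
    y: enter (1,5) at t=1.2800
    x: enter (0,5) at t=1.9630 ← occupied
  → r_1 = 1.9630
beam 2: φ=0°, α=255°
  dir = (cos 255°, sin 255°) = (-0.2588, -0.9659); from cell (2,6)
  next x-line at t=2.7046, next y-line at t=0.6626; Δt_x=3.8637, Δt_y=1.0353
    y: enter (2,5) at t=0.6626
    y: enter (2,4) at t=1.6979
    x: enter (1,4) at t=2.7046
    y: enter (1,3) at t=2.7331
    y: enter (1,2) at t=3.7684 ← occupied
  → r_2 = 3.7684
beam 3: φ=45°, α=300°
  dir = (cos 300°, sin 300°) = (0.5000, -0.8660); from cell (2,6)
  next x-line at t=0.6000, next y-line at t=0.7390; Δt_x=2.0000, Δt_y=1.1547
    x: enter (3,6) at t=0.6000 ← occupied
  → r_3 = 0.6000

ranges = [1.9630, 3.7684, 0.6000]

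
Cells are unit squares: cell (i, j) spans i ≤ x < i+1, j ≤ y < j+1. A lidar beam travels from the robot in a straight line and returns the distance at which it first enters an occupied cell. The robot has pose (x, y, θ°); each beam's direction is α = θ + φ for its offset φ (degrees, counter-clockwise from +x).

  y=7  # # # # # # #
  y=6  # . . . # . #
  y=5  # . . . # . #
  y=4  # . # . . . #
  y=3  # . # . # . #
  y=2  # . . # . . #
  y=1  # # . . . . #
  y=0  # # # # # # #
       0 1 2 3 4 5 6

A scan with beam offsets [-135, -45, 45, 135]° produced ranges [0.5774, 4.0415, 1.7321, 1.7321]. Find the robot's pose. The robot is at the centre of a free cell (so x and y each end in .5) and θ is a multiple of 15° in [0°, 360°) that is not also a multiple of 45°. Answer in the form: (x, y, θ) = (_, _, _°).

The pose lattice has 23·16 = 368 candidates. Test each by forward raycasting.
  (2.5, 2.5, 75°): beam 1 = 1.7321 ≠ 0.5774 ✗
  (5.5, 1.5, 105°): beam 2 = 1.0000 ≠ 4.0415 ✗
  (5.5, 5.5, 105°): beam 2 = 1.0000 ≠ 4.0415 ✗
  (3.5, 6.5, 15°): beam 1 = 1.7321 ≠ 0.5774 ✗
  …
  (2.5, 5.5, 15°): r_1=0.5774, r_2=4.0415, r_3=1.7321, r_4=1.7321 — all match ✓
Unique over the lattice → pose = (2.5, 5.5, 15°).

(x, y, θ) = (2.5, 5.5, 15°)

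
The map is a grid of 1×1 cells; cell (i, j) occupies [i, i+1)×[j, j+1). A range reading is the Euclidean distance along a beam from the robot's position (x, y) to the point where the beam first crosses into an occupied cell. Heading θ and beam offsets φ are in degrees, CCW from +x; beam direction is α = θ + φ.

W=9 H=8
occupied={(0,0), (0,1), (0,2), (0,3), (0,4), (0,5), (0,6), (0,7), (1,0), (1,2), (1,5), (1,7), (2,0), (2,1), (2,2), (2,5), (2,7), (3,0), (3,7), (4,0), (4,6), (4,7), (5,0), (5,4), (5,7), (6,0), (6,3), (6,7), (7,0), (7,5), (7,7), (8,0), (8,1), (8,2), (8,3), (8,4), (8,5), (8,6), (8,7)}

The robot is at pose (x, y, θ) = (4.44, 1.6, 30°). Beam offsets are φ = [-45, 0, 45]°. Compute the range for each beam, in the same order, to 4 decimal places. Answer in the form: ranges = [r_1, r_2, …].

ranges = [2.3182, 2.8000, 2.4847]

beam 1: φ=-45°, α=345°
  d=(0.9659,-0.2588)  start (4,1)  tX=0.5798 tY=2.3182  stride 1/|dx|=1.0353 1/|dy|=3.8637
    cross x-line → (5,1), t=0.5798
    cross x-line → (6,1), t=1.6150
    cross y-line → (6,0), t=2.3182 (wall)
  → r_1 = 2.3182
beam 2: φ=0°, α=30°
  d=(0.8660,0.5000)  start (4,1)  tX=0.6466 tY=0.8000  stride 1/|dx|=1.1547 1/|dy|=2.0000
    cross x-line → (5,1), t=0.6466
    cross y-line → (5,2), t=0.8000
    cross x-line → (6,2), t=1.8013
    cross y-line → (6,3), t=2.8000 (wall)
  → r_2 = 2.8000
beam 3: φ=45°, α=75°
  d=(0.2588,0.9659)  start (4,1)  tX=2.1637 tY=0.4141  stride 1/|dx|=3.8637 1/|dy|=1.0353
    cross y-line → (4,2), t=0.4141
    cross y-line → (4,3), t=1.4494
    cross x-line → (5,3), t=2.1637
    cross y-line → (5,4), t=2.4847 (wall)
  → r_3 = 2.4847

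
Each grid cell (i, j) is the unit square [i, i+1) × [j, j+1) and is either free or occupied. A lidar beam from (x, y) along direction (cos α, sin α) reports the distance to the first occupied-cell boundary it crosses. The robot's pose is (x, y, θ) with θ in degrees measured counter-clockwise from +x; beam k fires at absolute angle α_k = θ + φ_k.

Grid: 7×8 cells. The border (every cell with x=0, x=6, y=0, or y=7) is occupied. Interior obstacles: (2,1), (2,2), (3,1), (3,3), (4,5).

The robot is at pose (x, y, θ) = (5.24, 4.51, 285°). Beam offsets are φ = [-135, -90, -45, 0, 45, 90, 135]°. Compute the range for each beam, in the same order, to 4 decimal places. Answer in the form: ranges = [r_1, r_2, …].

ranges = [0.9800, 1.9705, 2.8983, 2.9364, 0.8776, 0.7868, 1.5200]

beam 1: φ=-135°, α=150°
  cosα=-0.8660 sinα=0.5000 | (5,4) | tMaxX 0.2771 tMaxY 0.9800 | tΔX 1.1547 tΔY 2.0000
    t=0.2771 [x] (4,4)
    t=0.9800 [y] (4,5) — stop
  → r_1 = 0.9800
beam 2: φ=-90°, α=195°
  cosα=-0.9659 sinα=-0.2588 | (5,4) | tMaxX 0.2485 tMaxY 1.9705 | tΔX 1.0353 tΔY 3.8637
    t=0.2485 [x] (4,4)
    t=1.2837 [x] (3,4)
    t=1.9705 [y] (3,3) — stop
  → r_2 = 1.9705
beam 3: φ=-45°, α=240°
  cosα=-0.5000 sinα=-0.8660 | (5,4) | tMaxX 0.4800 tMaxY 0.5889 | tΔX 2.0000 tΔY 1.1547
    t=0.4800 [x] (4,4)
    t=0.5889 [y] (4,3)
    t=1.7436 [y] (4,2)
    t=2.4800 [x] (3,2)
    t=2.8983 [y] (3,1) — stop
  → r_3 = 2.8983
beam 4: φ=0°, α=285°
  cosα=0.2588 sinα=-0.9659 | (5,4) | tMaxX 2.9364 tMaxY 0.5280 | tΔX 3.8637 tΔY 1.0353
    t=0.5280 [y] (5,3)
    t=1.5633 [y] (5,2)
    t=2.5985 [y] (5,1)
    t=2.9364 [x] (6,1) — stop
  → r_4 = 2.9364
beam 5: φ=45°, α=330°
  cosα=0.8660 sinα=-0.5000 | (5,4) | tMaxX 0.8776 tMaxY 1.0200 | tΔX 1.1547 tΔY 2.0000
    t=0.8776 [x] (6,4) — stop
  → r_5 = 0.8776
beam 6: φ=90°, α=15°
  cosα=0.9659 sinα=0.2588 | (5,4) | tMaxX 0.7868 tMaxY 1.8932 | tΔX 1.0353 tΔY 3.8637
    t=0.7868 [x] (6,4) — stop
  → r_6 = 0.7868
beam 7: φ=135°, α=60°
  cosα=0.5000 sinα=0.8660 | (5,4) | tMaxX 1.5200 tMaxY 0.5658 | tΔX 2.0000 tΔY 1.1547
    t=0.5658 [y] (5,5)
    t=1.5200 [x] (6,5) — stop
  → r_7 = 1.5200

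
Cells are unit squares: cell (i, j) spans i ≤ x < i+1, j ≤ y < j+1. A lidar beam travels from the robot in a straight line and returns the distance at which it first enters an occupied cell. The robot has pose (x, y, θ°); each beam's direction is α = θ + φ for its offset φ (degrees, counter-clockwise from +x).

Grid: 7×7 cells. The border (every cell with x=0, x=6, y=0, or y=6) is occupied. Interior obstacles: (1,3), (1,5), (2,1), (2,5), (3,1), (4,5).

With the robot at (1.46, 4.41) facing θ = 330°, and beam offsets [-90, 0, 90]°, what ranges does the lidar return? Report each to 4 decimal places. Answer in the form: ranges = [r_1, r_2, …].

ranges = [0.4734, 5.2423, 0.6813]

beam 1: φ=-90°, α=240°
  d=(-0.5000,-0.8660)  start (1,4)  tX=0.9200 tY=0.4734  stride 1/|dx|=2.0000 1/|dy|=1.1547
    cross y-line → (1,3), t=0.4734 (wall)
  → r_1 = 0.4734
beam 2: φ=0°, α=330°
  d=(0.8660,-0.5000)  start (1,4)  tX=0.6235 tY=0.8200  stride 1/|dx|=1.1547 1/|dy|=2.0000
    cross x-line → (2,4), t=0.6235
    cross y-line → (2,3), t=0.8200
    cross x-line → (3,3), t=1.7782
    cross y-line → (3,2), t=2.8200
    cross x-line → (4,2), t=2.9329
    cross x-line → (5,2), t=4.0876
    cross y-line → (5,1), t=4.8200
    cross x-line → (6,1), t=5.2423 (wall)
  → r_2 = 5.2423
beam 3: φ=90°, α=60°
  d=(0.5000,0.8660)  start (1,4)  tX=1.0800 tY=0.6813  stride 1/|dx|=2.0000 1/|dy|=1.1547
    cross y-line → (1,5), t=0.6813 (wall)
  → r_3 = 0.6813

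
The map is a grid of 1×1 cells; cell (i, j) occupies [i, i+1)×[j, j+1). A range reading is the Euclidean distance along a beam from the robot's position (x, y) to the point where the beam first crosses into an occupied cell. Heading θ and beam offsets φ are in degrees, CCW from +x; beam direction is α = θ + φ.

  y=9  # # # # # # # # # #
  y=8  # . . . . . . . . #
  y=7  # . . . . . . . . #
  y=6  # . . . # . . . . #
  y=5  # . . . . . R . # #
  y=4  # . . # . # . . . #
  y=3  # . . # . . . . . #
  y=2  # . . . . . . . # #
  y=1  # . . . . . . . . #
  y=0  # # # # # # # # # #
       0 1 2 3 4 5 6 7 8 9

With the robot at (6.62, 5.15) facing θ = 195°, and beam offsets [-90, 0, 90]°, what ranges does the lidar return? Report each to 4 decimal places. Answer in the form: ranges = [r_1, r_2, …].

beam 1: φ=-90°, α=105°
  d=(-0.2588,0.9659)  start (6,5)  tX=2.3955 tY=0.8800  stride 1/|dx|=3.8637 1/|dy|=1.0353
    cross y-line → (6,6), t=0.8800
    cross y-line → (6,7), t=1.9153
    cross x-line → (5,7), t=2.3955
    cross y-line → (5,8), t=2.9505
    cross y-line → (5,9), t=3.9858 (wall)
  → r_1 = 3.9858
beam 2: φ=0°, α=195°
  d=(-0.9659,-0.2588)  start (6,5)  tX=0.6419 tY=0.5796  stride 1/|dx|=1.0353 1/|dy|=3.8637
    cross y-line → (6,4), t=0.5796
    cross x-line → (5,4), t=0.6419 (wall)
  → r_2 = 0.6419
beam 3: φ=90°, α=285°
  d=(0.2588,-0.9659)  start (6,5)  tX=1.4682 tY=0.1553  stride 1/|dx|=3.8637 1/|dy|=1.0353
    cross y-line → (6,4), t=0.1553
    cross y-line → (6,3), t=1.1906
    cross x-line → (7,3), t=1.4682
    cross y-line → (7,2), t=2.2258
    cross y-line → (7,1), t=3.2611
    cross y-line → (7,0), t=4.2964 (wall)
  → r_3 = 4.2964

ranges = [3.9858, 0.6419, 4.2964]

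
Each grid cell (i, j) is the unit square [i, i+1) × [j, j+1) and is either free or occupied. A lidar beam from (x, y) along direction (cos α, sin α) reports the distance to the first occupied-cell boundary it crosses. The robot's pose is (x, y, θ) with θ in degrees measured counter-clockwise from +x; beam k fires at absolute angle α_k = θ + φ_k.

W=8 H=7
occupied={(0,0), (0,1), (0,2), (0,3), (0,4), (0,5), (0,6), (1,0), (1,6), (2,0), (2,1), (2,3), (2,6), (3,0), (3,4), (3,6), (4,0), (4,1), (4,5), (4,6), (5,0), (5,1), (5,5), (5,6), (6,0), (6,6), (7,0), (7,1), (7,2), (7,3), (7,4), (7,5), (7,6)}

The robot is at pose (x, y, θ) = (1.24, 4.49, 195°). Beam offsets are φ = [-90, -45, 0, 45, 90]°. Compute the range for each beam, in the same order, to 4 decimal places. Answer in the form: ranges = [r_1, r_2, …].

beam 1: φ=-90°, α=105°
  direction (-0.2588, 0.9659); cell (1,4); t to first gridline: x 0.9273, y 0.5280 (then +3.8637 / +1.0353)
    (1,5) via y @ 0.5280
    (0,5) via x @ 0.9273  # hit
  → r_1 = 0.9273
beam 2: φ=-45°, α=150°
  direction (-0.8660, 0.5000); cell (1,4); t to first gridline: x 0.2771, y 1.0200 (then +1.1547 / +2.0000)
    (0,4) via x @ 0.2771  # hit
  → r_2 = 0.2771
beam 3: φ=0°, α=195°
  direction (-0.9659, -0.2588); cell (1,4); t to first gridline: x 0.2485, y 1.8932 (then +1.0353 / +3.8637)
    (0,4) via x @ 0.2485  # hit
  → r_3 = 0.2485
beam 4: φ=45°, α=240°
  direction (-0.5000, -0.8660); cell (1,4); t to first gridline: x 0.4800, y 0.5658 (then +2.0000 / +1.1547)
    (0,4) via x @ 0.4800  # hit
  → r_4 = 0.4800
beam 5: φ=90°, α=285°
  direction (0.2588, -0.9659); cell (1,4); t to first gridline: x 2.9364, y 0.5073 (then +3.8637 / +1.0353)
    (1,3) via y @ 0.5073
    (1,2) via y @ 1.5426
    (1,1) via y @ 2.5778
    (2,1) via x @ 2.9364  # hit
  → r_5 = 2.9364

ranges = [0.9273, 0.2771, 0.2485, 0.4800, 2.9364]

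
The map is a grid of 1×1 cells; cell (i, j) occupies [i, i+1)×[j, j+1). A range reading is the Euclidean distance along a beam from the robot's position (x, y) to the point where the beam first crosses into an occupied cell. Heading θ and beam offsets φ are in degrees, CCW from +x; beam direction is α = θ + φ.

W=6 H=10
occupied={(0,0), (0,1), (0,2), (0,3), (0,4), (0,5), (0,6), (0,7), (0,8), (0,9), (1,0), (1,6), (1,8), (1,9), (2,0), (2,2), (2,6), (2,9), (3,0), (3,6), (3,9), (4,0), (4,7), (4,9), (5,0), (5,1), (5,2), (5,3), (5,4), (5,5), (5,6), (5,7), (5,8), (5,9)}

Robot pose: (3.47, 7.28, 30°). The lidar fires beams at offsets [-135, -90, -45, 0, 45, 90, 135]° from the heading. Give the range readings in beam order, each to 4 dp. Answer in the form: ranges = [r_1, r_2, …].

ranges = [0.2899, 0.3233, 0.5487, 0.6120, 1.7807, 1.9861, 2.5571]

beam 1: φ=-135°, α=255°
  cosα=-0.2588 sinα=-0.9659 | (3,7) | tMaxX 1.8159 tMaxY 0.2899 | tΔX 3.8637 tΔY 1.0353
    t=0.2899 [y] (3,6) — stop
  → r_1 = 0.2899
beam 2: φ=-90°, α=300°
  cosα=0.5000 sinα=-0.8660 | (3,7) | tMaxX 1.0600 tMaxY 0.3233 | tΔX 2.0000 tΔY 1.1547
    t=0.3233 [y] (3,6) — stop
  → r_2 = 0.3233
beam 3: φ=-45°, α=345°
  cosα=0.9659 sinα=-0.2588 | (3,7) | tMaxX 0.5487 tMaxY 1.0818 | tΔX 1.0353 tΔY 3.8637
    t=0.5487 [x] (4,7) — stop
  → r_3 = 0.5487
beam 4: φ=0°, α=30°
  cosα=0.8660 sinα=0.5000 | (3,7) | tMaxX 0.6120 tMaxY 1.4400 | tΔX 1.1547 tΔY 2.0000
    t=0.6120 [x] (4,7) — stop
  → r_4 = 0.6120
beam 5: φ=45°, α=75°
  cosα=0.2588 sinα=0.9659 | (3,7) | tMaxX 2.0478 tMaxY 0.7454 | tΔX 3.8637 tΔY 1.0353
    t=0.7454 [y] (3,8)
    t=1.7807 [y] (3,9) — stop
  → r_5 = 1.7807
beam 6: φ=90°, α=120°
  cosα=-0.5000 sinα=0.8660 | (3,7) | tMaxX 0.9400 tMaxY 0.8314 | tΔX 2.0000 tΔY 1.1547
    t=0.8314 [y] (3,8)
    t=0.9400 [x] (2,8)
    t=1.9861 [y] (2,9) — stop
  → r_6 = 1.9861
beam 7: φ=135°, α=165°
  cosα=-0.9659 sinα=0.2588 | (3,7) | tMaxX 0.4866 tMaxY 2.7819 | tΔX 1.0353 tΔY 3.8637
    t=0.4866 [x] (2,7)
    t=1.5219 [x] (1,7)
    t=2.5571 [x] (0,7) — stop
  → r_7 = 2.5571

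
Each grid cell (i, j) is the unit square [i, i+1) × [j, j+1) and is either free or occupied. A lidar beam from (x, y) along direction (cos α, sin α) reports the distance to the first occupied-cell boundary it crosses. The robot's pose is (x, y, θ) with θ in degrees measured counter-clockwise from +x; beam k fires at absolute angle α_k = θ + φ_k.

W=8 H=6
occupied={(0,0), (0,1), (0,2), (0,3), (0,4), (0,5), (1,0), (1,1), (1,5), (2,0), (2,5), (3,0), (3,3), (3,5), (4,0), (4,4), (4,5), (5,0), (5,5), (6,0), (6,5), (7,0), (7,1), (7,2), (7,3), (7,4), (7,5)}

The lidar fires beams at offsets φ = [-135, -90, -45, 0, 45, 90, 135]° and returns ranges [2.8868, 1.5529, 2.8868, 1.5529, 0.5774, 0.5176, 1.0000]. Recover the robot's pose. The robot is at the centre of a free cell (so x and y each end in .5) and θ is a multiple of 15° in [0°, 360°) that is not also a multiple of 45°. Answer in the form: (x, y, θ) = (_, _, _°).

The pose lattice has 21·16 = 336 candidates. Test each by forward raycasting.
  (1.5, 4.5, 300°): beam 1 = 0.5176 ≠ 2.8868 ✗
  (1.5, 3.5, 330°): beam 1 = 0.5176 ≠ 2.8868 ✗
  (6.5, 2.5, 150°): beam 1 = 0.5176 ≠ 2.8868 ✗
  …
  (3.5, 1.5, 195°): r_1=2.8868, r_2=1.5529, r_3=2.8868, r_4=1.5529, r_5=0.5774, r_6=0.5176, r_7=1.0000 — all match ✓
Unique over the lattice → pose = (3.5, 1.5, 195°).

(x, y, θ) = (3.5, 1.5, 195°)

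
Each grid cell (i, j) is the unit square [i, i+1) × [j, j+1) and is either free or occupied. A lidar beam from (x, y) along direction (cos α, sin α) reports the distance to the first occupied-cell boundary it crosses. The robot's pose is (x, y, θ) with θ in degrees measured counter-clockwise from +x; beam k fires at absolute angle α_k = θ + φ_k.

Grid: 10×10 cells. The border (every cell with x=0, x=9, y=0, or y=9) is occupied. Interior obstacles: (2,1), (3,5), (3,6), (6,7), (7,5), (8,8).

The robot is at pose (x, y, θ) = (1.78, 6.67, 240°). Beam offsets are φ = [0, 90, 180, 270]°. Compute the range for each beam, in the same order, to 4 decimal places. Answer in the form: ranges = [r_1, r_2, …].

ranges = [1.5600, 1.4087, 2.6905, 0.9007]

beam 1: φ=0°, α=240°
  direction (-0.5000, -0.8660); cell (1,6); t to first gridline: x 1.5600, y 0.7736 (then +2.0000 / +1.1547)
    (1,5) via y @ 0.7736
    (0,5) via x @ 1.5600  # hit
  → r_1 = 1.5600
beam 2: φ=90°, α=330°
  direction (0.8660, -0.5000); cell (1,6); t to first gridline: x 0.2540, y 1.3400 (then +1.1547 / +2.0000)
    (2,6) via x @ 0.2540
    (2,5) via y @ 1.3400
    (3,5) via x @ 1.4087  # hit
  → r_2 = 1.4087
beam 3: φ=180°, α=60°
  direction (0.5000, 0.8660); cell (1,6); t to first gridline: x 0.4400, y 0.3811 (then +2.0000 / +1.1547)
    (1,7) via y @ 0.3811
    (2,7) via x @ 0.4400
    (2,8) via y @ 1.5358
    (3,8) via x @ 2.4400
    (3,9) via y @ 2.6905  # hit
  → r_3 = 2.6905
beam 4: φ=270°, α=150°
  direction (-0.8660, 0.5000); cell (1,6); t to first gridline: x 0.9007, y 0.6600 (then +1.1547 / +2.0000)
    (1,7) via y @ 0.6600
    (0,7) via x @ 0.9007  # hit
  → r_4 = 0.9007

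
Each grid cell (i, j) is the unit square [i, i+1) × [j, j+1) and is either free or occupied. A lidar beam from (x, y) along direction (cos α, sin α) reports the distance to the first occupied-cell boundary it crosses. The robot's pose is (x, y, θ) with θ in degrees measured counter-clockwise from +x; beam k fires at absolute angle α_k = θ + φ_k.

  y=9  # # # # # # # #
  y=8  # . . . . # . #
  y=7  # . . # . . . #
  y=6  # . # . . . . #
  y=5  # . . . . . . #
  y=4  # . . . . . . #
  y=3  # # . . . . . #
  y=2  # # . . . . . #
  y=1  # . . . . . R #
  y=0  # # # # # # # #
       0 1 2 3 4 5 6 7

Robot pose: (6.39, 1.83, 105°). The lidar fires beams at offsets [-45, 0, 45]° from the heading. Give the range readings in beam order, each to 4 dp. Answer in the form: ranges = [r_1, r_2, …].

beam 1: φ=-45°, α=60°
  d=(0.5000,0.8660)  start (6,1)  tX=1.2200 tY=0.1963  stride 1/|dx|=2.0000 1/|dy|=1.1547
    cross y-line → (6,2), t=0.1963
    cross x-line → (7,2), t=1.2200 (wall)
  → r_1 = 1.2200
beam 2: φ=0°, α=105°
  d=(-0.2588,0.9659)  start (6,1)  tX=1.5068 tY=0.1760  stride 1/|dx|=3.8637 1/|dy|=1.0353
    cross y-line → (6,2), t=0.1760
    cross y-line → (6,3), t=1.2113
    cross x-line → (5,3), t=1.5068
    cross y-line → (5,4), t=2.2465
    cross y-line → (5,5), t=3.2818
    cross y-line → (5,6), t=4.3171
    cross y-line → (5,7), t=5.3524
    cross x-line → (4,7), t=5.3705
    cross y-line → (4,8), t=6.3877
    cross y-line → (4,9), t=7.4229 (wall)
  → r_2 = 7.4229
beam 3: φ=45°, α=150°
  d=(-0.8660,0.5000)  start (6,1)  tX=0.4503 tY=0.3400  stride 1/|dx|=1.1547 1/|dy|=2.0000
    cross y-line → (6,2), t=0.3400
    cross x-line → (5,2), t=0.4503
    cross x-line → (4,2), t=1.6050
    cross y-line → (4,3), t=2.3400
    cross x-line → (3,3), t=2.7597
    cross x-line → (2,3), t=3.9144
    cross y-line → (2,4), t=4.3400
    cross x-line → (1,4), t=5.0691
    cross x-line → (0,4), t=6.2238 (wall)
  → r_3 = 6.2238

ranges = [1.2200, 7.4229, 6.2238]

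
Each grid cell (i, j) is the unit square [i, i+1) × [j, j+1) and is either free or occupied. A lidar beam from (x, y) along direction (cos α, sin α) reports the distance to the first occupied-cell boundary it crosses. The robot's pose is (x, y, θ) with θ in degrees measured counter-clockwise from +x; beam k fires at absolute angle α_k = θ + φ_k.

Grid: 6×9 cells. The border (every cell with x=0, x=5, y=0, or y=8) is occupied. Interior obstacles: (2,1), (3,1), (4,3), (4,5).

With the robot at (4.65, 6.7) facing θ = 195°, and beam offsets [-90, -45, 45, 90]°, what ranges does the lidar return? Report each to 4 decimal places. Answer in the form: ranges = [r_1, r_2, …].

beam 1: φ=-90°, α=105°
  dir = (cos 105°, sin 105°) = (-0.2588, 0.9659); from cell (4,6)
  next x-line at t=2.5114, next y-line at t=0.3106; Δt_x=3.8637, Δt_y=1.0353
    y: enter (4,7) at t=0.3106
    y: enter (4,8) at t=1.3459 ← occupied
  → r_1 = 1.3459
beam 2: φ=-45°, α=150°
  dir = (cos 150°, sin 150°) = (-0.8660, 0.5000); from cell (4,6)
  next x-line at t=0.7506, next y-line at t=0.6000; Δt_x=1.1547, Δt_y=2.0000
    y: enter (4,7) at t=0.6000
    x: enter (3,7) at t=0.7506
    x: enter (2,7) at t=1.9053
    y: enter (2,8) at t=2.6000 ← occupied
  → r_2 = 2.6000
beam 3: φ=45°, α=240°
  dir = (cos 240°, sin 240°) = (-0.5000, -0.8660); from cell (4,6)
  next x-line at t=1.3000, next y-line at t=0.8083; Δt_x=2.0000, Δt_y=1.1547
    y: enter (4,5) at t=0.8083 ← occupied
  → r_3 = 0.8083
beam 4: φ=90°, α=285°
  dir = (cos 285°, sin 285°) = (0.2588, -0.9659); from cell (4,6)
  next x-line at t=1.3523, next y-line at t=0.7247; Δt_x=3.8637, Δt_y=1.0353
    y: enter (4,5) at t=0.7247 ← occupied
  → r_4 = 0.7247

ranges = [1.3459, 2.6000, 0.8083, 0.7247]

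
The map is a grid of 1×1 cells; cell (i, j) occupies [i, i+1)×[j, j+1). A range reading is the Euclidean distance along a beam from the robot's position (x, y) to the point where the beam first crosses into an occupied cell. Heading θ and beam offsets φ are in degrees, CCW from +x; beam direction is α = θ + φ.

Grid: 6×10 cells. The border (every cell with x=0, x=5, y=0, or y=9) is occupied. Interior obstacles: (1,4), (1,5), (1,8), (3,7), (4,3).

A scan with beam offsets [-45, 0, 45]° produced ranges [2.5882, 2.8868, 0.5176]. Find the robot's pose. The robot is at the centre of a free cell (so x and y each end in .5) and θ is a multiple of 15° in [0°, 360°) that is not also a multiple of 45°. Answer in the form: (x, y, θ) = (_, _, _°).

Enumerate (i+0.5, j+0.5, θ) over the 27 free cells and 16 admissible headings. For each, cast all 3 beams and compare to the given ranges.
  (1.5, 3.5, 150°): beam 1 = 0.5176 ≠ 2.5882 ✗
  (2.5, 4.5, 300°): beam 1 = 3.6235 ≠ 2.5882 ✗
  (1.5, 3.5, 165°): beam 1 = 0.5774 ≠ 2.5882 ✗
  …
  (3.5, 3.5, 300°): r_1=2.5882, r_2=2.8868, r_3=0.5176 — all match ✓
Unique over the lattice → pose = (3.5, 3.5, 300°).

(x, y, θ) = (3.5, 3.5, 300°)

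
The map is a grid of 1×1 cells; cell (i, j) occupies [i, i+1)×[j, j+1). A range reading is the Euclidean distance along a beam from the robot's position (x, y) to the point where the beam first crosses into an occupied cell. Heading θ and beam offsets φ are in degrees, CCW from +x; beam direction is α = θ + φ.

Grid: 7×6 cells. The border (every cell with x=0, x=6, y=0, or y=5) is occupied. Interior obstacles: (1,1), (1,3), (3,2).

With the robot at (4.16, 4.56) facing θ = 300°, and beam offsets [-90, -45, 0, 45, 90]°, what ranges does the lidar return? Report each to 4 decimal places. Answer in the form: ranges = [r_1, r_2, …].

ranges = [2.4942, 1.6150, 3.6800, 1.9049, 0.8800]

beam 1: φ=-90°, α=210°
  direction (-0.8660, -0.5000); cell (4,4); t to first gridline: x 0.1848, y 1.1200 (then +1.1547 / +2.0000)
    (3,4) via x @ 0.1848
    (3,3) via y @ 1.1200
    (2,3) via x @ 1.3395
    (1,3) via x @ 2.4942  # hit
  → r_1 = 2.4942
beam 2: φ=-45°, α=255°
  direction (-0.2588, -0.9659); cell (4,4); t to first gridline: x 0.6182, y 0.5798 (then +3.8637 / +1.0353)
    (4,3) via y @ 0.5798
    (3,3) via x @ 0.6182
    (3,2) via y @ 1.6150  # hit
  → r_2 = 1.6150
beam 3: φ=0°, α=300°
  direction (0.5000, -0.8660); cell (4,4); t to first gridline: x 1.6800, y 0.6466 (then +2.0000 / +1.1547)
    (4,3) via y @ 0.6466
    (5,3) via x @ 1.6800
    (5,2) via y @ 1.8013
    (5,1) via y @ 2.9560
    (6,1) via x @ 3.6800  # hit
  → r_3 = 3.6800
beam 4: φ=45°, α=345°
  direction (0.9659, -0.2588); cell (4,4); t to first gridline: x 0.8696, y 2.1637 (then +1.0353 / +3.8637)
    (5,4) via x @ 0.8696
    (6,4) via x @ 1.9049  # hit
  → r_4 = 1.9049
beam 5: φ=90°, α=30°
  direction (0.8660, 0.5000); cell (4,4); t to first gridline: x 0.9699, y 0.8800 (then +1.1547 / +2.0000)
    (4,5) via y @ 0.8800  # hit
  → r_5 = 0.8800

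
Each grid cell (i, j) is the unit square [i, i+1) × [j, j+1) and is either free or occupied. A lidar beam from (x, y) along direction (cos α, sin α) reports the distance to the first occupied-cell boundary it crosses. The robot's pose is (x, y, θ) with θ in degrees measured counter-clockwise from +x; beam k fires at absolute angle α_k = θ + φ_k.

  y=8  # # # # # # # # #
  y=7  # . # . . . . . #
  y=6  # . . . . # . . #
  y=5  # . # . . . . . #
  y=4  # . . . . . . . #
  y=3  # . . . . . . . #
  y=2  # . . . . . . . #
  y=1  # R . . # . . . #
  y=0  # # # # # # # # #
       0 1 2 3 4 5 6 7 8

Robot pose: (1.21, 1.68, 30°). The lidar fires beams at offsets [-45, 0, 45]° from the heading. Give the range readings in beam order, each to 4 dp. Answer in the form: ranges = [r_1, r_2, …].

beam 1: φ=-45°, α=345°
  dir = (cos 345°, sin 345°) = (0.9659, -0.2588); from cell (1,1)
  next x-line at t=0.8179, next y-line at t=2.6273; Δt_x=1.0353, Δt_y=3.8637
    x: enter (2,1) at t=0.8179
    x: enter (3,1) at t=1.8531
    y: enter (3,0) at t=2.6273 ← occupied
  → r_1 = 2.6273
beam 2: φ=0°, α=30°
  dir = (cos 30°, sin 30°) = (0.8660, 0.5000); from cell (1,1)
  next x-line at t=0.9122, next y-line at t=0.6400; Δt_x=1.1547, Δt_y=2.0000
    y: enter (1,2) at t=0.6400
    x: enter (2,2) at t=0.9122
    x: enter (3,2) at t=2.0669
    y: enter (3,3) at t=2.6400
    x: enter (4,3) at t=3.2216
    x: enter (5,3) at t=4.3763
    y: enter (5,4) at t=4.6400
    x: enter (6,4) at t=5.5310
    y: enter (6,5) at t=6.6400
    x: enter (7,5) at t=6.6857
    x: enter (8,5) at t=7.8404 ← occupied
  → r_2 = 7.8404
beam 3: φ=45°, α=75°
  dir = (cos 75°, sin 75°) = (0.2588, 0.9659); from cell (1,1)
  next x-line at t=3.0523, next y-line at t=0.3313; Δt_x=3.8637, Δt_y=1.0353
    y: enter (1,2) at t=0.3313
    y: enter (1,3) at t=1.3666
    y: enter (1,4) at t=2.4018
    x: enter (2,4) at t=3.0523
    y: enter (2,5) at t=3.4371 ← occupied
  → r_3 = 3.4371

ranges = [2.6273, 7.8404, 3.4371]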